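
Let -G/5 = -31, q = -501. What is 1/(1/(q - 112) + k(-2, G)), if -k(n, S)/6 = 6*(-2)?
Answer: 613/44135 ≈ 0.013889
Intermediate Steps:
G = 155 (G = -5*(-31) = 155)
k(n, S) = 72 (k(n, S) = -36*(-2) = -6*(-12) = 72)
1/(1/(q - 112) + k(-2, G)) = 1/(1/(-501 - 112) + 72) = 1/(1/(-613) + 72) = 1/(-1/613 + 72) = 1/(44135/613) = 613/44135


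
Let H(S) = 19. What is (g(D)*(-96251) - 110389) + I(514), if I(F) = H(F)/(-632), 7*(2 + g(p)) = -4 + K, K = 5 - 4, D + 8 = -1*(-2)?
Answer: 545759675/4424 ≈ 1.2336e+5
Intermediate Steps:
D = -6 (D = -8 - 1*(-2) = -8 + 2 = -6)
K = 1
g(p) = -17/7 (g(p) = -2 + (-4 + 1)/7 = -2 + (⅐)*(-3) = -2 - 3/7 = -17/7)
I(F) = -19/632 (I(F) = 19/(-632) = 19*(-1/632) = -19/632)
(g(D)*(-96251) - 110389) + I(514) = (-17/7*(-96251) - 110389) - 19/632 = (1636267/7 - 110389) - 19/632 = 863544/7 - 19/632 = 545759675/4424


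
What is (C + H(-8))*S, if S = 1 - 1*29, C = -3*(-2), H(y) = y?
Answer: 56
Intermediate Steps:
C = 6
S = -28 (S = 1 - 29 = -28)
(C + H(-8))*S = (6 - 8)*(-28) = -2*(-28) = 56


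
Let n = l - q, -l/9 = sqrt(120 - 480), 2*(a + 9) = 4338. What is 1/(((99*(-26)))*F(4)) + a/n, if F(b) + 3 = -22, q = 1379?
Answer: -191673553199/124247044350 + 116640*I*sqrt(10)/1930801 ≈ -1.5427 + 0.19103*I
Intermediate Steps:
a = 2160 (a = -9 + (1/2)*4338 = -9 + 2169 = 2160)
l = -54*I*sqrt(10) (l = -9*sqrt(120 - 480) = -54*I*sqrt(10) ≈ -170.76*I)
F(b) = -25 (F(b) = -3 - 22 = -25)
n = -1379 - 54*I*sqrt(10) (n = -54*I*sqrt(10) - 1*1379 = -54*I*sqrt(10) - 1379 = -1379 - 54*I*sqrt(10) ≈ -1379.0 - 170.76*I)
1/(((99*(-26)))*F(4)) + a/n = 1/((99*(-26))*(-25)) + 2160/(-1379 - 54*I*sqrt(10)) = -1/25/(-2574) + 2160/(-1379 - 54*I*sqrt(10)) = -1/2574*(-1/25) + 2160/(-1379 - 54*I*sqrt(10)) = 1/64350 + 2160/(-1379 - 54*I*sqrt(10))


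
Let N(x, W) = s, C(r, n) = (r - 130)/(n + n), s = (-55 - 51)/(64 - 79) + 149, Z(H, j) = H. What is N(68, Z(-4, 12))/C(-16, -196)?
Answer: 458836/1095 ≈ 419.03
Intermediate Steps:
s = 2341/15 (s = -106/(-15) + 149 = -106*(-1/15) + 149 = 106/15 + 149 = 2341/15 ≈ 156.07)
C(r, n) = (-130 + r)/(2*n) (C(r, n) = (-130 + r)/((2*n)) = (-130 + r)*(1/(2*n)) = (-130 + r)/(2*n))
N(x, W) = 2341/15
N(68, Z(-4, 12))/C(-16, -196) = 2341/(15*(((½)*(-130 - 16)/(-196)))) = 2341/(15*(((½)*(-1/196)*(-146)))) = 2341/(15*(73/196)) = (2341/15)*(196/73) = 458836/1095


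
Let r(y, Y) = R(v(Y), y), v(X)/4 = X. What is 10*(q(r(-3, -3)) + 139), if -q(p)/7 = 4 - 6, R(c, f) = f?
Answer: 1530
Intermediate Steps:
v(X) = 4*X
r(y, Y) = y
q(p) = 14 (q(p) = -7*(4 - 6) = -7*(-2) = 14)
10*(q(r(-3, -3)) + 139) = 10*(14 + 139) = 10*153 = 1530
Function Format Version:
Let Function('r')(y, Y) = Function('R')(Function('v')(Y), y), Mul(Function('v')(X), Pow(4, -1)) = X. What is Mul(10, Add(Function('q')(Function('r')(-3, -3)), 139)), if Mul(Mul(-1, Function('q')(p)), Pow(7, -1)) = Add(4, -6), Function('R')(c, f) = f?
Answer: 1530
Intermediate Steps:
Function('v')(X) = Mul(4, X)
Function('r')(y, Y) = y
Function('q')(p) = 14 (Function('q')(p) = Mul(-7, Add(4, -6)) = Mul(-7, -2) = 14)
Mul(10, Add(Function('q')(Function('r')(-3, -3)), 139)) = Mul(10, Add(14, 139)) = Mul(10, 153) = 1530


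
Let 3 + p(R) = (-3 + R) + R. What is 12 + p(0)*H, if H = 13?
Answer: -66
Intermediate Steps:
p(R) = -6 + 2*R (p(R) = -3 + ((-3 + R) + R) = -3 + (-3 + 2*R) = -6 + 2*R)
12 + p(0)*H = 12 + (-6 + 2*0)*13 = 12 + (-6 + 0)*13 = 12 - 6*13 = 12 - 78 = -66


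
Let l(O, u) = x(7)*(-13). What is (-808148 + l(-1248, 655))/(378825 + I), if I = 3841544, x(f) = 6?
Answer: -808226/4220369 ≈ -0.19151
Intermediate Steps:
l(O, u) = -78 (l(O, u) = 6*(-13) = -78)
(-808148 + l(-1248, 655))/(378825 + I) = (-808148 - 78)/(378825 + 3841544) = -808226/4220369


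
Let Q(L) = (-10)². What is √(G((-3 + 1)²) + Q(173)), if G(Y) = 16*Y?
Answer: 2*√41 ≈ 12.806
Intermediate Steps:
Q(L) = 100
√(G((-3 + 1)²) + Q(173)) = √(16*(-3 + 1)² + 100) = √(16*(-2)² + 100) = √(16*4 + 100) = √(64 + 100) = √164 = 2*√41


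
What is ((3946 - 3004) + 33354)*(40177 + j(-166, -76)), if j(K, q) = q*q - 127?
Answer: 1571648496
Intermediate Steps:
j(K, q) = -127 + q² (j(K, q) = q² - 127 = -127 + q²)
((3946 - 3004) + 33354)*(40177 + j(-166, -76)) = ((3946 - 3004) + 33354)*(40177 + (-127 + (-76)²)) = (942 + 33354)*(40177 + (-127 + 5776)) = 34296*(40177 + 5649) = 34296*45826 = 1571648496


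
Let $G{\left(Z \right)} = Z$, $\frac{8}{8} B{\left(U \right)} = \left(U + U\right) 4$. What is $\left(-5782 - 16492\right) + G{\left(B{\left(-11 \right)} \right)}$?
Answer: $-22362$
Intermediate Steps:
$B{\left(U \right)} = 8 U$ ($B{\left(U \right)} = \left(U + U\right) 4 = 2 U 4 = 8 U$)
$\left(-5782 - 16492\right) + G{\left(B{\left(-11 \right)} \right)} = \left(-5782 - 16492\right) + 8 \left(-11\right) = \left(-5782 - 16492\right) - 88 = -22274 - 88 = -22362$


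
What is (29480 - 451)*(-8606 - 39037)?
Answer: -1383028647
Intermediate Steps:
(29480 - 451)*(-8606 - 39037) = 29029*(-47643) = -1383028647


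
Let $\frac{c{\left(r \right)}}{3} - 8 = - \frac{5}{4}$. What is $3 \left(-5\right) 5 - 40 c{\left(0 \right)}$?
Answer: $-885$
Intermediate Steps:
$c{\left(r \right)} = \frac{81}{4}$ ($c{\left(r \right)} = 24 + 3 \left(- \frac{5}{4}\right) = 24 - \frac{15}{4} = \frac{81}{4}$)
$3 \left(-5\right) 5 - 40 c{\left(0 \right)} = 3 \left(-5\right) 5 - 810 = \left(-15\right) 5 - 810 = -75 - 810 = -885$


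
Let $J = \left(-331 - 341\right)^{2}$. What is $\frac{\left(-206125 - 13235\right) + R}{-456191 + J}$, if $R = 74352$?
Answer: $\frac{145008}{4607} \approx 31.476$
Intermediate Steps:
$J = 451584$ ($J = \left(-672\right)^{2} = 451584$)
$\frac{\left(-206125 - 13235\right) + R}{-456191 + J} = \frac{\left(-206125 - 13235\right) + 74352}{-456191 + 451584} = \frac{-219360 + 74352}{-4607} = \left(-145008\right) \left(- \frac{1}{4607}\right) = \frac{145008}{4607}$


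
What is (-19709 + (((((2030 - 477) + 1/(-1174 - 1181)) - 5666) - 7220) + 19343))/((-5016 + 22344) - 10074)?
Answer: -13775573/8541585 ≈ -1.6128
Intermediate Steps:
(-19709 + (((((2030 - 477) + 1/(-1174 - 1181)) - 5666) - 7220) + 19343))/((-5016 + 22344) - 10074) = (-19709 + ((((1553 + 1/(-2355)) - 5666) - 7220) + 19343))/(17328 - 10074) = (-19709 + ((((1553 - 1/2355) - 5666) - 7220) + 19343))/7254 = (-19709 + (((3657314/2355 - 5666) - 7220) + 19343))*(1/7254) = (-19709 + ((-9686116/2355 - 7220) + 19343))*(1/7254) = (-19709 + (-26689216/2355 + 19343))*(1/7254) = (-19709 + 18863549/2355)*(1/7254) = -27551146/2355*1/7254 = -13775573/8541585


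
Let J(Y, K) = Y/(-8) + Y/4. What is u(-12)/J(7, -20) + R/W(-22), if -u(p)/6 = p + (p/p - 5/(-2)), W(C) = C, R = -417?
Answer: 11895/154 ≈ 77.240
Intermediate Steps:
u(p) = -21 - 6*p (u(p) = -6*(p + (p/p - 5/(-2))) = -6*(p + (1 - 5*(-1/2))) = -6*(p + (1 + 5/2)) = -6*(p + 7/2) = -6*(7/2 + p) = -21 - 6*p)
J(Y, K) = Y/8 (J(Y, K) = Y*(-1/8) + Y*(1/4) = -Y/8 + Y/4 = Y/8)
u(-12)/J(7, -20) + R/W(-22) = (-21 - 6*(-12))/(((1/8)*7)) - 417/(-22) = (-21 + 72)/(7/8) - 417*(-1/22) = 51*(8/7) + 417/22 = 408/7 + 417/22 = 11895/154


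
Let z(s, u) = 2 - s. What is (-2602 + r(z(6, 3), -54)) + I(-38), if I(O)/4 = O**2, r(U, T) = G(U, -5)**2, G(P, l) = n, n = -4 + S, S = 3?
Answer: 3175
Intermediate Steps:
n = -1 (n = -4 + 3 = -1)
G(P, l) = -1
r(U, T) = 1 (r(U, T) = (-1)**2 = 1)
I(O) = 4*O**2
(-2602 + r(z(6, 3), -54)) + I(-38) = (-2602 + 1) + 4*(-38)**2 = -2601 + 4*1444 = -2601 + 5776 = 3175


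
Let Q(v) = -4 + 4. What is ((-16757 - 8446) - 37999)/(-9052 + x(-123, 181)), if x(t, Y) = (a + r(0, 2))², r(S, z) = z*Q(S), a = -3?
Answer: 63202/9043 ≈ 6.9891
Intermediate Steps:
Q(v) = 0
r(S, z) = 0 (r(S, z) = z*0 = 0)
x(t, Y) = 9 (x(t, Y) = (-3 + 0)² = (-3)² = 9)
((-16757 - 8446) - 37999)/(-9052 + x(-123, 181)) = ((-16757 - 8446) - 37999)/(-9052 + 9) = (-25203 - 37999)/(-9043) = -63202*(-1/9043) = 63202/9043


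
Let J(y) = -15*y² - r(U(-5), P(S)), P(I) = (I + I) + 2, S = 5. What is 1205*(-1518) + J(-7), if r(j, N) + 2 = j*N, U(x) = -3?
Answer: -1829887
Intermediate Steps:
P(I) = 2 + 2*I (P(I) = 2*I + 2 = 2 + 2*I)
r(j, N) = -2 + N*j (r(j, N) = -2 + j*N = -2 + N*j)
J(y) = 38 - 15*y² (J(y) = -15*y² - (-2 + (2 + 2*5)*(-3)) = -15*y² - (-2 + (2 + 10)*(-3)) = -15*y² - (-2 + 12*(-3)) = -15*y² - (-2 - 36) = -15*y² - 1*(-38) = -15*y² + 38 = 38 - 15*y²)
1205*(-1518) + J(-7) = 1205*(-1518) + (38 - 15*(-7)²) = -1829190 + (38 - 15*49) = -1829190 + (38 - 735) = -1829190 - 697 = -1829887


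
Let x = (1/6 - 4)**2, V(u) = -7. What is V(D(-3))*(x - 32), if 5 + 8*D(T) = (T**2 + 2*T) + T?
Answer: 4361/36 ≈ 121.14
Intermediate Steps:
D(T) = -5/8 + T**2/8 + 3*T/8 (D(T) = -5/8 + ((T**2 + 2*T) + T)/8 = -5/8 + (T**2 + 3*T)/8 = -5/8 + (T**2/8 + 3*T/8) = -5/8 + T**2/8 + 3*T/8)
x = 529/36 (x = (1/6 - 4)**2 = (-23/6)**2 = 529/36 ≈ 14.694)
V(D(-3))*(x - 32) = -7*(529/36 - 32) = -7*(-623/36) = 4361/36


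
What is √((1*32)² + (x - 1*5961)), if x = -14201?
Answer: I*√19138 ≈ 138.34*I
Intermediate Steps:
√((1*32)² + (x - 1*5961)) = √((1*32)² + (-14201 - 1*5961)) = √(32² + (-14201 - 5961)) = √(1024 - 20162) = √(-19138) = I*√19138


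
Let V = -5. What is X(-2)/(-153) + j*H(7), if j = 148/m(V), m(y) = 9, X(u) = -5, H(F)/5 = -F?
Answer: -88055/153 ≈ -575.52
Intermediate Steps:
H(F) = -5*F (H(F) = 5*(-F) = -5*F)
j = 148/9 ≈ 16.444
X(-2)/(-153) + j*H(7) = -5/(-153) + 148*(-5*7)/9 = -5*(-1/153) + (148/9)*(-35) = 5/153 - 5180/9 = -88055/153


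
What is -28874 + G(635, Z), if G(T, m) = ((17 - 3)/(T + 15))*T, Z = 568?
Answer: -1875921/65 ≈ -28860.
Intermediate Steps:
G(T, m) = 14*T/(15 + T) (G(T, m) = (14/(15 + T))*T = 14*T/(15 + T))
-28874 + G(635, Z) = -28874 + 14*635/(15 + 635) = -28874 + 14*635/650 = -28874 + 14*635*(1/650) = -28874 + 889/65 = -1875921/65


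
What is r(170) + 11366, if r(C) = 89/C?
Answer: 1932309/170 ≈ 11367.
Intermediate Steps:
r(170) + 11366 = 89/170 + 11366 = 1932309/170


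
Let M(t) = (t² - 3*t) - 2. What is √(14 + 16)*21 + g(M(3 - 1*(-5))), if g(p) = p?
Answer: 38 + 21*√30 ≈ 153.02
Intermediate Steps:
M(t) = -2 + t² - 3*t
√(14 + 16)*21 + g(M(3 - 1*(-5))) = √(14 + 16)*21 + (-2 + (3 - 1*(-5))² - 3*(3 - 1*(-5))) = √30*21 + (-2 + (3 + 5)² - 3*(3 + 5)) = 21*√30 + (-2 + 8² - 3*8) = 21*√30 + (-2 + 64 - 24) = 21*√30 + 38 = 38 + 21*√30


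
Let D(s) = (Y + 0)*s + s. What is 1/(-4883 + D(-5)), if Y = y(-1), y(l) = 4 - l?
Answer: -1/4913 ≈ -0.00020354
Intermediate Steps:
Y = 5 (Y = 4 - 1*(-1) = 4 + 1 = 5)
D(s) = 6*s (D(s) = (5 + 0)*s + s = 5*s + s = 6*s)
1/(-4883 + D(-5)) = 1/(-4883 + 6*(-5)) = 1/(-4883 - 30) = 1/(-4913) = -1/4913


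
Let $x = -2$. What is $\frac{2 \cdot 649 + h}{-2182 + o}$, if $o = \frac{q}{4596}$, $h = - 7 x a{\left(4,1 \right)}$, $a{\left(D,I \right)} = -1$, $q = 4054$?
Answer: $- \frac{2950632}{5012209} \approx -0.58869$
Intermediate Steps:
$h = -14$ ($h = \left(-7\right) \left(-2\right) \left(-1\right) = 14 \left(-1\right) = -14$)
$o = \frac{2027}{2298}$ ($o = \frac{4054}{4596} = 4054 \cdot \frac{1}{4596} = \frac{2027}{2298} \approx 0.88207$)
$\frac{2 \cdot 649 + h}{-2182 + o} = \frac{2 \cdot 649 - 14}{-2182 + \frac{2027}{2298}} = \frac{1298 - 14}{- \frac{5012209}{2298}} = 1284 \left(- \frac{2298}{5012209}\right) = - \frac{2950632}{5012209}$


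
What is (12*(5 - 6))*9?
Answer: -108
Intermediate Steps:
(12*(5 - 6))*9 = (12*(-1))*9 = -12*9 = -108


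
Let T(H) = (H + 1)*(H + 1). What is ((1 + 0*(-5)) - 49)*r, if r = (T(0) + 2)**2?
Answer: -432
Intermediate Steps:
T(H) = (1 + H)**2 (T(H) = (1 + H)*(1 + H) = (1 + H)**2)
r = 9 (r = ((1 + 0)**2 + 2)**2 = (1**2 + 2)**2 = (1 + 2)**2 = 3**2 = 9)
((1 + 0*(-5)) - 49)*r = ((1 + 0*(-5)) - 49)*9 = ((1 + 0) - 49)*9 = (1 - 49)*9 = -48*9 = -432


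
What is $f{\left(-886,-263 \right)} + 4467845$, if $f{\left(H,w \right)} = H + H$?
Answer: $4466073$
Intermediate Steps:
$f{\left(H,w \right)} = 2 H$
$f{\left(-886,-263 \right)} + 4467845 = 2 \left(-886\right) + 4467845 = -1772 + 4467845 = 4466073$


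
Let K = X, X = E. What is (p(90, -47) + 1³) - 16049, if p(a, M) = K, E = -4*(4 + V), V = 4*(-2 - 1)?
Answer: -16016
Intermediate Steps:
V = -12 (V = 4*(-3) = -12)
E = 32 (E = -4*(4 - 12) = -4*(-8) = 32)
X = 32
K = 32
p(a, M) = 32
(p(90, -47) + 1³) - 16049 = (32 + 1³) - 16049 = (32 + 1) - 16049 = 33 - 16049 = -16016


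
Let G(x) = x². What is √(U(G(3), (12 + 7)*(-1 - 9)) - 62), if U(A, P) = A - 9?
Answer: I*√62 ≈ 7.874*I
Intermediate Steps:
U(A, P) = -9 + A
√(U(G(3), (12 + 7)*(-1 - 9)) - 62) = √((-9 + 3²) - 62) = √((-9 + 9) - 62) = √(0 - 62) = √(-62) = I*√62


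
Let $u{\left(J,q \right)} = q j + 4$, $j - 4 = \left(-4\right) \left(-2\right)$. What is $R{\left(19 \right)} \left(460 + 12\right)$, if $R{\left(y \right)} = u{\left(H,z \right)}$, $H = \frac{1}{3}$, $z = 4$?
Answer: $24544$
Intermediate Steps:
$j = 12$ ($j = 4 - -8 = 4 + 8 = 12$)
$H = \frac{1}{3} \approx 0.33333$
$u{\left(J,q \right)} = 4 + 12 q$ ($u{\left(J,q \right)} = q 12 + 4 = 12 q + 4 = 4 + 12 q$)
$R{\left(y \right)} = 52$ ($R{\left(y \right)} = 4 + 12 \cdot 4 = 4 + 48 = 52$)
$R{\left(19 \right)} \left(460 + 12\right) = 52 \left(460 + 12\right) = 52 \cdot 472 = 24544$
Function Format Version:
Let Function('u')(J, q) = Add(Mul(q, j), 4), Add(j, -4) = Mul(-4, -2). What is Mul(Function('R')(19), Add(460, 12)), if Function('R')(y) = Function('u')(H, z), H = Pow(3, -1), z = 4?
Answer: 24544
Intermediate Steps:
j = 12 (j = Add(4, Mul(-4, -2)) = Add(4, 8) = 12)
H = Rational(1, 3) ≈ 0.33333
Function('u')(J, q) = Add(4, Mul(12, q)) (Function('u')(J, q) = Add(Mul(q, 12), 4) = Add(Mul(12, q), 4) = Add(4, Mul(12, q)))
Function('R')(y) = 52 (Function('R')(y) = Add(4, Mul(12, 4)) = Add(4, 48) = 52)
Mul(Function('R')(19), Add(460, 12)) = Mul(52, Add(460, 12)) = Mul(52, 472) = 24544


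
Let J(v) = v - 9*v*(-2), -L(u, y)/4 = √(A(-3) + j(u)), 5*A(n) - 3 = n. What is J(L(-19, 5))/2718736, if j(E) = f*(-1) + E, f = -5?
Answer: -19*I*√14/679684 ≈ -0.00010459*I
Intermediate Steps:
A(n) = ⅗ + n/5
j(E) = 5 + E (j(E) = -5*(-1) + E = 5 + E)
L(u, y) = -4*√(5 + u) (L(u, y) = -4*√((⅗ + (⅕)*(-3)) + (5 + u)) = -4*√((⅗ - ⅗) + (5 + u)) = -4*√(0 + (5 + u)) = -4*√(5 + u))
J(v) = 19*v (J(v) = v + 18*v = 19*v)
J(L(-19, 5))/2718736 = (19*(-4*√(5 - 19)))/2718736 = (19*(-4*I*√14))*(1/2718736) = -76*I*√14*(1/2718736) = -19*I*√14/679684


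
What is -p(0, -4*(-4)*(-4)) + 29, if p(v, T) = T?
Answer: 93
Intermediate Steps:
-p(0, -4*(-4)*(-4)) + 29 = -(-4*(-4))*(-4) + 29 = -16*(-4) + 29 = -1*(-64) + 29 = 64 + 29 = 93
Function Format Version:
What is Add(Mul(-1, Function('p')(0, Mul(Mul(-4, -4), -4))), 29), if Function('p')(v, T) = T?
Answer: 93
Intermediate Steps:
Add(Mul(-1, Function('p')(0, Mul(Mul(-4, -4), -4))), 29) = Add(Mul(-1, Mul(Mul(-4, -4), -4)), 29) = Add(Mul(-1, Mul(16, -4)), 29) = Add(Mul(-1, -64), 29) = Add(64, 29) = 93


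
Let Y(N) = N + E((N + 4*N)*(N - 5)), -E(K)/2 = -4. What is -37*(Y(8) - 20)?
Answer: 148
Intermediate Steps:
E(K) = 8 (E(K) = -2*(-4) = 8)
Y(N) = 8 + N (Y(N) = N + 8 = 8 + N)
-37*(Y(8) - 20) = -37*((8 + 8) - 20) = -37*(16 - 20) = -37*(-4) = 148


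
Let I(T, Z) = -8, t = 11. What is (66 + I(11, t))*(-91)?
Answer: -5278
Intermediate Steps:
(66 + I(11, t))*(-91) = (66 - 8)*(-91) = 58*(-91) = -5278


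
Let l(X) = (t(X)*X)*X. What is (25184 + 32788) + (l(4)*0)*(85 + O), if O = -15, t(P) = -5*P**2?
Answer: 57972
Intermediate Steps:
l(X) = -5*X**4 (l(X) = ((-5*X**2)*X)*X = (-5*X**3)*X = -5*X**4)
(25184 + 32788) + (l(4)*0)*(85 + O) = (25184 + 32788) + (-5*4**4*0)*(85 - 15) = 57972 + (-5*256*0)*70 = 57972 - 1280*0*70 = 57972 + 0*70 = 57972 + 0 = 57972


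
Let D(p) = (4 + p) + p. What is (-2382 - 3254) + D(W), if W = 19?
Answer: -5594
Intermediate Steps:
D(p) = 4 + 2*p
(-2382 - 3254) + D(W) = (-2382 - 3254) + (4 + 2*19) = -5636 + (4 + 38) = -5636 + 42 = -5594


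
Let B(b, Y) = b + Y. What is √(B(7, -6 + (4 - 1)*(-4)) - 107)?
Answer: I*√118 ≈ 10.863*I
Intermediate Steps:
B(b, Y) = Y + b
√(B(7, -6 + (4 - 1)*(-4)) - 107) = √(((-6 + (4 - 1)*(-4)) + 7) - 107) = √(((-6 + 3*(-4)) + 7) - 107) = √(((-6 - 12) + 7) - 107) = √((-18 + 7) - 107) = √(-11 - 107) = √(-118) = I*√118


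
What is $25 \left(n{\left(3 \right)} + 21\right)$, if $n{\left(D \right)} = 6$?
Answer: $675$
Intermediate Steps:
$25 \left(n{\left(3 \right)} + 21\right) = 25 \left(6 + 21\right) = 25 \cdot 27 = 675$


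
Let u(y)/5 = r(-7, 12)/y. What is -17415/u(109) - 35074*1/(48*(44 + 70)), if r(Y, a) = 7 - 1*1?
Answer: -9112451/144 ≈ -63281.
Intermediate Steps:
r(Y, a) = 6 (r(Y, a) = 7 - 1 = 6)
u(y) = 30/y (u(y) = 5*(6/y) = 30/y)
-17415/u(109) - 35074*1/(48*(44 + 70)) = -17415/(30/109) - 35074*1/(48*(44 + 70)) = -17415/(30*(1/109)) - 35074/(48*114) = -17415/30/109 - 35074/5472 = -17415*109/30 - 35074*1/5472 = -126549/2 - 923/144 = -9112451/144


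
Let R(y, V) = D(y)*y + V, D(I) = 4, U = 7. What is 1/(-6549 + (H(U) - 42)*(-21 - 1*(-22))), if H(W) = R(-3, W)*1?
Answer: -1/6596 ≈ -0.00015161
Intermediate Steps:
R(y, V) = V + 4*y (R(y, V) = 4*y + V = V + 4*y)
H(W) = -12 + W (H(W) = (W + 4*(-3))*1 = (W - 12)*1 = (-12 + W)*1 = -12 + W)
1/(-6549 + (H(U) - 42)*(-21 - 1*(-22))) = 1/(-6549 + ((-12 + 7) - 42)*(-21 - 1*(-22))) = 1/(-6549 + (-5 - 42)*(-21 + 22)) = 1/(-6549 - 47*1) = 1/(-6549 - 47) = 1/(-6596) = -1/6596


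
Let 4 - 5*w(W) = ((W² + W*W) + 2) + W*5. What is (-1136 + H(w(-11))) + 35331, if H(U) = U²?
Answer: 35564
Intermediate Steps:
w(W) = ⅖ - W - 2*W²/5 (w(W) = ⅘ - (((W² + W*W) + 2) + W*5)/5 = ⅘ - (((W² + W²) + 2) + 5*W)/5 = ⅘ - ((2*W² + 2) + 5*W)/5 = ⅘ - ((2 + 2*W²) + 5*W)/5 = ⅘ - (2 + 2*W² + 5*W)/5 = ⅘ + (-⅖ - W - 2*W²/5) = ⅖ - W - 2*W²/5)
(-1136 + H(w(-11))) + 35331 = (-1136 + (⅖ - 1*(-11) - ⅖*(-11)²)²) + 35331 = (-1136 + (⅖ + 11 - ⅖*121)²) + 35331 = (-1136 + (⅖ + 11 - 242/5)²) + 35331 = (-1136 + (-37)²) + 35331 = (-1136 + 1369) + 35331 = 233 + 35331 = 35564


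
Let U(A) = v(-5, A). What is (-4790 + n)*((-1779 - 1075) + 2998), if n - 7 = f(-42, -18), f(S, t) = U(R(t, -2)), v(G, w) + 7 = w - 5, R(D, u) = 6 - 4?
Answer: -690192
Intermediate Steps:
R(D, u) = 2
v(G, w) = -12 + w (v(G, w) = -7 + (w - 5) = -7 + (-5 + w) = -12 + w)
U(A) = -12 + A
f(S, t) = -10 (f(S, t) = -12 + 2 = -10)
n = -3 (n = 7 - 10 = -3)
(-4790 + n)*((-1779 - 1075) + 2998) = (-4790 - 3)*((-1779 - 1075) + 2998) = -4793*(-2854 + 2998) = -4793*144 = -690192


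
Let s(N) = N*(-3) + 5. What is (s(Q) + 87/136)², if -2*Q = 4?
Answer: 2505889/18496 ≈ 135.48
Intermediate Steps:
Q = -2 (Q = -½*4 = -2)
s(N) = 5 - 3*N (s(N) = -3*N + 5 = 5 - 3*N)
(s(Q) + 87/136)² = ((5 - 3*(-2)) + 87/136)² = ((5 + 6) + 87*(1/136))² = (11 + 87/136)² = (1583/136)² = 2505889/18496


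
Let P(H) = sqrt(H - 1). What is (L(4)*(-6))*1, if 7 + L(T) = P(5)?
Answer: 30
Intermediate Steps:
P(H) = sqrt(-1 + H)
L(T) = -5 (L(T) = -7 + sqrt(-1 + 5) = -7 + sqrt(4) = -7 + 2 = -5)
(L(4)*(-6))*1 = -5*(-6)*1 = 30*1 = 30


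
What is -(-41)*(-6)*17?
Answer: -4182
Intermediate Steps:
-(-41)*(-6)*17 = -41*6*17 = -246*17 = -4182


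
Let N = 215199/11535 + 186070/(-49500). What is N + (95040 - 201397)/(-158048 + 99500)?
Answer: 620821343071/37144314900 ≈ 16.714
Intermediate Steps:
N = 56706887/3806550 (N = 215199*(1/11535) + 186070*(-1/49500) = 71733/3845 - 18607/4950 = 56706887/3806550 ≈ 14.897)
N + (95040 - 201397)/(-158048 + 99500) = 56706887/3806550 + (95040 - 201397)/(-158048 + 99500) = 56706887/3806550 - 106357/(-58548) = 56706887/3806550 - 106357*(-1/58548) = 56706887/3806550 + 106357/58548 = 620821343071/37144314900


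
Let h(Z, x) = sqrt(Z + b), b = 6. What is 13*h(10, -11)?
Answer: 52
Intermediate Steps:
h(Z, x) = sqrt(6 + Z) (h(Z, x) = sqrt(Z + 6) = sqrt(6 + Z))
13*h(10, -11) = 13*sqrt(6 + 10) = 13*sqrt(16) = 13*4 = 52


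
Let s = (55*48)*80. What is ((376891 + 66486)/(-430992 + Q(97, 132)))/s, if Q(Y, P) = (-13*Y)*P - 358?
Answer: -40307/11477798400 ≈ -3.5117e-6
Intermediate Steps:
Q(Y, P) = -358 - 13*P*Y (Q(Y, P) = -13*P*Y - 358 = -358 - 13*P*Y)
s = 211200 (s = 2640*80 = 211200)
((376891 + 66486)/(-430992 + Q(97, 132)))/s = ((376891 + 66486)/(-430992 + (-358 - 13*132*97)))/211200 = (443377/(-430992 + (-358 - 166452)))*(1/211200) = (443377/(-430992 - 166810))*(1/211200) = (443377/(-597802))*(1/211200) = (443377*(-1/597802))*(1/211200) = -443377/597802*1/211200 = -40307/11477798400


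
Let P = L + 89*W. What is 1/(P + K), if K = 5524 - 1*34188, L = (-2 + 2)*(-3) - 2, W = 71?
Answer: -1/22347 ≈ -4.4749e-5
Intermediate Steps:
L = -2 (L = 0*(-3) - 2 = 0 - 2 = -2)
K = -28664 (K = 5524 - 34188 = -28664)
P = 6317 (P = -2 + 89*71 = -2 + 6319 = 6317)
1/(P + K) = 1/(6317 - 28664) = 1/(-22347) = -1/22347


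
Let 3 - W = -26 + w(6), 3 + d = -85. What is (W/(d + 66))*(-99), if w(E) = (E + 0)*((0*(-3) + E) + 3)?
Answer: -225/2 ≈ -112.50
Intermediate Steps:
d = -88 (d = -3 - 85 = -88)
w(E) = E*(3 + E) (w(E) = E*((0 + E) + 3) = E*(E + 3) = E*(3 + E))
W = -25 (W = 3 - (-26 + 6*(3 + 6)) = 3 - (-26 + 6*9) = 3 - (-26 + 54) = 3 - 1*28 = 3 - 28 = -25)
(W/(d + 66))*(-99) = (-25/(-88 + 66))*(-99) = (-25/(-22))*(-99) = -1/22*(-25)*(-99) = (25/22)*(-99) = -225/2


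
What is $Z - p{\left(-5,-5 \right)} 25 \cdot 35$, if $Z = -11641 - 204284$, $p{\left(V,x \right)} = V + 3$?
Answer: $-214175$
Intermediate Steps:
$p{\left(V,x \right)} = 3 + V$
$Z = -215925$ ($Z = -11641 - 204284 = -215925$)
$Z - p{\left(-5,-5 \right)} 25 \cdot 35 = -215925 - \left(3 - 5\right) 25 \cdot 35 = -215925 - \left(-2\right) 25 \cdot 35 = -215925 - \left(-50\right) 35 = -215925 - -1750 = -215925 + 1750 = -214175$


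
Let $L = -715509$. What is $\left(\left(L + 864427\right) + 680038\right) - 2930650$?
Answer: $-2101694$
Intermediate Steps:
$\left(\left(L + 864427\right) + 680038\right) - 2930650 = \left(\left(-715509 + 864427\right) + 680038\right) - 2930650 = \left(148918 + 680038\right) - 2930650 = 828956 - 2930650 = -2101694$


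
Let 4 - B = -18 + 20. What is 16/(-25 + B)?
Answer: -16/23 ≈ -0.69565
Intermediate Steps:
B = 2 (B = 4 - (-18 + 20) = 4 - 1*2 = 4 - 2 = 2)
16/(-25 + B) = 16/(-25 + 2) = 16/(-23) = 16*(-1/23) = -16/23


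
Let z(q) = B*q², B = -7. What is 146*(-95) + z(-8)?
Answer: -14318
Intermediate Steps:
z(q) = -7*q²
146*(-95) + z(-8) = 146*(-95) - 7*(-8)² = -13870 - 7*64 = -13870 - 448 = -14318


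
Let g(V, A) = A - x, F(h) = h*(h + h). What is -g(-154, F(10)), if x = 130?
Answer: -70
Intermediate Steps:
F(h) = 2*h² (F(h) = h*(2*h) = 2*h²)
g(V, A) = -130 + A (g(V, A) = A - 1*130 = A - 130 = -130 + A)
-g(-154, F(10)) = -(-130 + 2*10²) = -(-130 + 2*100) = -(-130 + 200) = -1*70 = -70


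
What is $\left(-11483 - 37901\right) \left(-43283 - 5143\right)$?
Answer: $2391469584$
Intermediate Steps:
$\left(-11483 - 37901\right) \left(-43283 - 5143\right) = \left(-11483 - 37901\right) \left(-48426\right) = \left(-49384\right) \left(-48426\right) = 2391469584$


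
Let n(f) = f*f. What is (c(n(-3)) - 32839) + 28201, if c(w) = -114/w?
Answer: -13952/3 ≈ -4650.7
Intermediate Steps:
n(f) = f²
(c(n(-3)) - 32839) + 28201 = (-114/((-3)²) - 32839) + 28201 = (-114/9 - 32839) + 28201 = (-114*⅑ - 32839) + 28201 = (-38/3 - 32839) + 28201 = -98555/3 + 28201 = -13952/3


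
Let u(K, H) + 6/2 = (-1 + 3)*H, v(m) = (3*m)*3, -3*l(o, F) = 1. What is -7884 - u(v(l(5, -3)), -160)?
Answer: -7561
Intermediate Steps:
l(o, F) = -⅓ (l(o, F) = -⅓*1 = -⅓)
v(m) = 9*m
u(K, H) = -3 + 2*H (u(K, H) = -3 + (-1 + 3)*H = -3 + 2*H)
-7884 - u(v(l(5, -3)), -160) = -7884 - (-3 + 2*(-160)) = -7884 - (-3 - 320) = -7884 - 1*(-323) = -7884 + 323 = -7561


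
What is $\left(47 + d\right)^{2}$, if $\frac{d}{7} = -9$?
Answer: $256$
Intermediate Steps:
$d = -63$ ($d = 7 \left(-9\right) = -63$)
$\left(47 + d\right)^{2} = \left(47 - 63\right)^{2} = \left(-16\right)^{2} = 256$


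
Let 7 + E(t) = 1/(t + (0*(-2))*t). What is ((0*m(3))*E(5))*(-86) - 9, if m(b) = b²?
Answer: -9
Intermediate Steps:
E(t) = -7 + 1/t (E(t) = -7 + 1/(t + (0*(-2))*t) = -7 + 1/(t + 0*t) = -7 + 1/(t + 0) = -7 + 1/t)
((0*m(3))*E(5))*(-86) - 9 = ((0*3²)*(-7 + 1/5))*(-86) - 9 = ((0*9)*(-7 + ⅕))*(-86) - 9 = (0*(-34/5))*(-86) - 9 = 0*(-86) - 9 = 0 - 9 = -9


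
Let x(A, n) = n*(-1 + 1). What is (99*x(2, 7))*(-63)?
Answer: 0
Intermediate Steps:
x(A, n) = 0 (x(A, n) = n*0 = 0)
(99*x(2, 7))*(-63) = (99*0)*(-63) = 0*(-63) = 0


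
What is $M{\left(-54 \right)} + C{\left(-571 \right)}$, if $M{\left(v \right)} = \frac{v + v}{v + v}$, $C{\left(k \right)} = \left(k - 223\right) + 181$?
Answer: $-612$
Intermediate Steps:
$C{\left(k \right)} = -42 + k$ ($C{\left(k \right)} = \left(-223 + k\right) + 181 = -42 + k$)
$M{\left(v \right)} = 1$ ($M{\left(v \right)} = \frac{2 v}{2 v} = 2 v \frac{1}{2 v} = 1$)
$M{\left(-54 \right)} + C{\left(-571 \right)} = 1 - 613 = -612$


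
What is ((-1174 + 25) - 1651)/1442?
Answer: -200/103 ≈ -1.9417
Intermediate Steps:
((-1174 + 25) - 1651)/1442 = (-1149 - 1651)*(1/1442) = -2800*1/1442 = -200/103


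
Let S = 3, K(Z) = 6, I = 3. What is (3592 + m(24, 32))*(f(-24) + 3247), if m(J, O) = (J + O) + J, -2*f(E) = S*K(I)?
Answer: 11889936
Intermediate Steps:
f(E) = -9 (f(E) = -3*6/2 = -1/2*18 = -9)
m(J, O) = O + 2*J
(3592 + m(24, 32))*(f(-24) + 3247) = (3592 + (32 + 2*24))*(-9 + 3247) = (3592 + (32 + 48))*3238 = (3592 + 80)*3238 = 3672*3238 = 11889936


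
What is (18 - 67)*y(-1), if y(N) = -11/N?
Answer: -539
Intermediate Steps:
(18 - 67)*y(-1) = (18 - 67)*(-11/(-1)) = -(-539)*(-1) = -49*11 = -539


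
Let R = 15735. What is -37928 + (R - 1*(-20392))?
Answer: -1801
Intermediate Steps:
-37928 + (R - 1*(-20392)) = -37928 + (15735 - 1*(-20392)) = -37928 + (15735 + 20392) = -37928 + 36127 = -1801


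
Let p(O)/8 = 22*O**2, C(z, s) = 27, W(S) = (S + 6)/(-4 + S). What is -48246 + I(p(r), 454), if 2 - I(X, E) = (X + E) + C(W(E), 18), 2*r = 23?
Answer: -72001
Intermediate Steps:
r = 23/2 (r = (1/2)*23 = 23/2 ≈ 11.500)
W(S) = (6 + S)/(-4 + S)
p(O) = 176*O**2 (p(O) = 8*(22*O**2) = 176*O**2)
I(X, E) = -25 - E - X (I(X, E) = 2 - ((X + E) + 27) = 2 - ((E + X) + 27) = 2 - (27 + E + X) = 2 + (-27 - E - X) = -25 - E - X)
-48246 + I(p(r), 454) = -48246 + (-25 - 1*454 - 176*(23/2)**2) = -48246 + (-25 - 454 - 176*529/4) = -48246 + (-25 - 454 - 1*23276) = -48246 + (-25 - 454 - 23276) = -48246 - 23755 = -72001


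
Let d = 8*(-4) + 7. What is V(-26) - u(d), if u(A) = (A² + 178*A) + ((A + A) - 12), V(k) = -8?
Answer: 3879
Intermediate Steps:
d = -25 (d = -32 + 7 = -25)
u(A) = -12 + A² + 180*A (u(A) = (A² + 178*A) + (2*A - 12) = (A² + 178*A) + (-12 + 2*A) = -12 + A² + 180*A)
V(-26) - u(d) = -8 - (-12 + (-25)² + 180*(-25)) = -8 - (-12 + 625 - 4500) = -8 - 1*(-3887) = -8 + 3887 = 3879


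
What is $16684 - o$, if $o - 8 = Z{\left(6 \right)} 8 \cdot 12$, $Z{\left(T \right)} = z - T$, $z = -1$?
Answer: $17348$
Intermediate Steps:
$Z{\left(T \right)} = -1 - T$
$o = -664$ ($o = 8 + \left(-1 - 6\right) 8 \cdot 12 = 8 + \left(-7\right) 8 \cdot 12 = 8 - 672 = -664$)
$16684 - o = 16684 - -664 = 16684 + 664 = 17348$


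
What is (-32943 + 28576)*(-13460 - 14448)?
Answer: 121874236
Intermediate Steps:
(-32943 + 28576)*(-13460 - 14448) = -4367*(-27908) = 121874236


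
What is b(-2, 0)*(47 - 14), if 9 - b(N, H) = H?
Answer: 297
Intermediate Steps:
b(N, H) = 9 - H
b(-2, 0)*(47 - 14) = (9 - 1*0)*(47 - 14) = (9 + 0)*33 = 9*33 = 297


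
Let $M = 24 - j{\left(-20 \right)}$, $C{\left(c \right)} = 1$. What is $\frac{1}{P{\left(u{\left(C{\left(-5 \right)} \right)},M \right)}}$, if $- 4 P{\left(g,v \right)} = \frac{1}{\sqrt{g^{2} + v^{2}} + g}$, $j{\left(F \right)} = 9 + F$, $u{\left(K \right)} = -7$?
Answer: $28 - 28 \sqrt{26} \approx -114.77$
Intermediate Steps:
$M = 35$ ($M = 24 - \left(9 - 20\right) = 24 - -11 = 24 + 11 = 35$)
$P{\left(g,v \right)} = - \frac{1}{4 \left(g + \sqrt{g^{2} + v^{2}}\right)}$ ($P{\left(g,v \right)} = - \frac{1}{4 \left(\sqrt{g^{2} + v^{2}} + g\right)} = - \frac{1}{4 \left(g + \sqrt{g^{2} + v^{2}}\right)}$)
$\frac{1}{P{\left(u{\left(C{\left(-5 \right)} \right)},M \right)}} = \frac{1}{\left(-1\right) \frac{1}{4 \left(-7\right) + 4 \sqrt{\left(-7\right)^{2} + 35^{2}}}} = \frac{1}{\left(-1\right) \frac{1}{-28 + 4 \sqrt{49 + 1225}}} = \frac{1}{\left(-1\right) \frac{1}{-28 + 4 \sqrt{1274}}} = \frac{1}{\left(-1\right) \frac{1}{-28 + 4 \cdot 7 \sqrt{26}}} = \frac{1}{\left(-1\right) \frac{1}{-28 + 28 \sqrt{26}}} = 28 - 28 \sqrt{26}$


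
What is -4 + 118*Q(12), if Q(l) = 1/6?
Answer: 47/3 ≈ 15.667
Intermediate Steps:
Q(l) = ⅙
-4 + 118*Q(12) = -4 + 118*(⅙) = -4 + 59/3 = 47/3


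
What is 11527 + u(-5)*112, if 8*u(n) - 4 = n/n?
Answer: 11597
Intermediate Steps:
u(n) = 5/8 (u(n) = ½ + (n/n)/8 = ½ + (⅛)*1 = ½ + ⅛ = 5/8)
11527 + u(-5)*112 = 11527 + (5/8)*112 = 11527 + 70 = 11597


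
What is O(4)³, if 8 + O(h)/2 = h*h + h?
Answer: 13824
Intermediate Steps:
O(h) = -16 + 2*h + 2*h² (O(h) = -16 + 2*(h*h + h) = -16 + 2*(h² + h) = -16 + 2*(h + h²) = -16 + (2*h + 2*h²) = -16 + 2*h + 2*h²)
O(4)³ = (-16 + 2*4 + 2*4²)³ = (-16 + 8 + 2*16)³ = (-16 + 8 + 32)³ = 24³ = 13824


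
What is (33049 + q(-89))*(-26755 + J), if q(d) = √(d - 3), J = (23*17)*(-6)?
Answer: -961758949 - 58202*I*√23 ≈ -9.6176e+8 - 2.7913e+5*I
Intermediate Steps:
J = -2346 (J = 391*(-6) = -2346)
q(d) = √(-3 + d)
(33049 + q(-89))*(-26755 + J) = (33049 + √(-3 - 89))*(-26755 - 2346) = (33049 + √(-92))*(-29101) = (33049 + 2*I*√23)*(-29101) = -961758949 - 58202*I*√23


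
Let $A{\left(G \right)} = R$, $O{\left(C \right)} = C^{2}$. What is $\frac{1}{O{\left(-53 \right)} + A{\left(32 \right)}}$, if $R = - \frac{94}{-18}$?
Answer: $\frac{9}{25328} \approx 0.00035534$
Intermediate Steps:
$R = \frac{47}{9}$ ($R = \left(-94\right) \left(- \frac{1}{18}\right) = \frac{47}{9} \approx 5.2222$)
$A{\left(G \right)} = \frac{47}{9}$
$\frac{1}{O{\left(-53 \right)} + A{\left(32 \right)}} = \frac{1}{\left(-53\right)^{2} + \frac{47}{9}} = \frac{1}{2809 + \frac{47}{9}} = \frac{1}{\frac{25328}{9}} = \frac{9}{25328}$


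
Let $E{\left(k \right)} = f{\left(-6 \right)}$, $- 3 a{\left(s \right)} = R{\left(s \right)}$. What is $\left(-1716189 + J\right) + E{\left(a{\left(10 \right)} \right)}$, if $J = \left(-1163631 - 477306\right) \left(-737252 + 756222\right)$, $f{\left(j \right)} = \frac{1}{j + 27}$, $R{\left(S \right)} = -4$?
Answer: $- \frac{653736112658}{21} \approx -3.113 \cdot 10^{10}$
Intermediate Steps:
$f{\left(j \right)} = \frac{1}{27 + j}$
$a{\left(s \right)} = \frac{4}{3}$ ($a{\left(s \right)} = \left(- \frac{1}{3}\right) \left(-4\right) = \frac{4}{3}$)
$E{\left(k \right)} = \frac{1}{21}$ ($E{\left(k \right)} = \frac{1}{27 - 6} = \frac{1}{21}$)
$J = -31128574890$ ($J = \left(-1640937\right) 18970 = -31128574890$)
$\left(-1716189 + J\right) + E{\left(a{\left(10 \right)} \right)} = \left(-1716189 - 31128574890\right) + \frac{1}{21} = -31130291079 + \frac{1}{21} = - \frac{653736112658}{21}$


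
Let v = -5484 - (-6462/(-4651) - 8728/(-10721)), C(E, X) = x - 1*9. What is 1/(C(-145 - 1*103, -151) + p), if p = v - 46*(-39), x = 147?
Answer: -49863371/177224566822 ≈ -0.00028136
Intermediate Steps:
C(E, X) = 138 (C(E, X) = 147 - 1*9 = 147 - 9 = 138)
v = -273560599594/49863371 (v = -5484 - (-6462*(-1/4651) - 8728*(-1/10721)) = -5484 - (6462/4651 + 8728/10721) = -5484 - 1*109873030/49863371 = -5484 - 109873030/49863371 = -273560599594/49863371 ≈ -5486.2)
p = -184105712020/49863371 (p = -273560599594/49863371 - 46*(-39) = -273560599594/49863371 + 1794 = -184105712020/49863371 ≈ -3692.2)
1/(C(-145 - 1*103, -151) + p) = 1/(138 - 184105712020/49863371) = 1/(-177224566822/49863371) = -49863371/177224566822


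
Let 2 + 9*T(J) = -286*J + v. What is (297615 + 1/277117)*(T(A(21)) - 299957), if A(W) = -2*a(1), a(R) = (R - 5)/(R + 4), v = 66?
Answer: -371134699017935516/4156755 ≈ -8.9285e+10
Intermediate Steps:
a(R) = (-5 + R)/(4 + R)
A(W) = 8/5 (A(W) = -2*(-5 + 1)/(4 + 1) = -2*(-4)/5 = -2*(-⅘) = 8/5)
T(J) = 64/9 - 286*J/9 (T(J) = -2/9 + (-286*J + 66)/9 = -2/9 + (66 - 286*J)/9 = -2/9 + (22/3 - 286*J/9) = 64/9 - 286*J/9)
(297615 + 1/277117)*(T(A(21)) - 299957) = (297615 + 1/277117)*((64/9 - 286/9*8/5) - 299957) = (297615 + 1/277117)*((64/9 - 2288/45) - 299957) = 82474175956*(-656/15 - 299957)/277117 = (82474175956/277117)*(-4500011/15) = -371134699017935516/4156755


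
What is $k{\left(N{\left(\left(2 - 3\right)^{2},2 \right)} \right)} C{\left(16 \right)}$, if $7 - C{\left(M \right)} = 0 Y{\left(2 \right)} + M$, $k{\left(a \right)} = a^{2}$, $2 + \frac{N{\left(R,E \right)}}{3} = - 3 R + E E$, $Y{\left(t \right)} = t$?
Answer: $-81$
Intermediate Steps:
$N{\left(R,E \right)} = -6 - 9 R + 3 E^{2}$ ($N{\left(R,E \right)} = -6 + 3 \left(- 3 R + E E\right) = -6 + 3 \left(- 3 R + E^{2}\right) = -6 + 3 \left(E^{2} - 3 R\right) = -6 + \left(- 9 R + 3 E^{2}\right) = -6 - 9 R + 3 E^{2}$)
$C{\left(M \right)} = 7 - M$ ($C{\left(M \right)} = 7 - \left(0 \cdot 2 + M\right) = 7 - \left(0 + M\right) = 7 - M$)
$k{\left(N{\left(\left(2 - 3\right)^{2},2 \right)} \right)} C{\left(16 \right)} = \left(-6 - 9 \left(2 - 3\right)^{2} + 3 \cdot 2^{2}\right)^{2} \left(7 - 16\right) = \left(-6 - 9 \left(-1\right)^{2} + 3 \cdot 4\right)^{2} \left(7 - 16\right) = \left(-6 - 9 + 12\right)^{2} \left(-9\right) = \left(-3\right)^{2} \left(-9\right) = 9 \left(-9\right) = -81$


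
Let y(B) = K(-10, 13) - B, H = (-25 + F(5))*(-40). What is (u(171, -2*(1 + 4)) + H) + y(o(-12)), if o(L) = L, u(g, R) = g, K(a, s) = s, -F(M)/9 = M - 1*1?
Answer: 2636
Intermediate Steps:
F(M) = 9 - 9*M (F(M) = -9*(M - 1*1) = -9*(M - 1) = -9*(-1 + M) = 9 - 9*M)
H = 2440 (H = (-25 + (9 - 9*5))*(-40) = (-25 + (9 - 45))*(-40) = (-25 - 36)*(-40) = -61*(-40) = 2440)
y(B) = 13 - B
(u(171, -2*(1 + 4)) + H) + y(o(-12)) = (171 + 2440) + (13 - 1*(-12)) = 2611 + (13 + 12) = 2611 + 25 = 2636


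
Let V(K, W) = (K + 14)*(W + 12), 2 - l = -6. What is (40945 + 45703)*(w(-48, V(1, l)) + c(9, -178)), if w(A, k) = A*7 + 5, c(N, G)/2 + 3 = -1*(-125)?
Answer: -7538376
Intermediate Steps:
l = 8 (l = 2 - 1*(-6) = 2 + 6 = 8)
c(N, G) = 244 (c(N, G) = -6 + 2*(-1*(-125)) = -6 + 2*125 = -6 + 250 = 244)
V(K, W) = (12 + W)*(14 + K) (V(K, W) = (14 + K)*(12 + W) = (12 + W)*(14 + K))
w(A, k) = 5 + 7*A (w(A, k) = 7*A + 5 = 5 + 7*A)
(40945 + 45703)*(w(-48, V(1, l)) + c(9, -178)) = (40945 + 45703)*((5 + 7*(-48)) + 244) = 86648*((5 - 336) + 244) = 86648*(-331 + 244) = 86648*(-87) = -7538376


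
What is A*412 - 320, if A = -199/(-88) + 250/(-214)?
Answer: 306899/2354 ≈ 130.37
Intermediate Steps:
A = 10293/9416 (A = -199*(-1/88) + 250*(-1/214) = 199/88 - 125/107 = 10293/9416 ≈ 1.0931)
A*412 - 320 = (10293/9416)*412 - 320 = 1060179/2354 - 320 = 306899/2354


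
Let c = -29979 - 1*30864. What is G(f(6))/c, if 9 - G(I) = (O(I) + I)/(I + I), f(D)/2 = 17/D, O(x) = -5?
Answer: -152/1034331 ≈ -0.00014695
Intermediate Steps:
f(D) = 34/D (f(D) = 2*(17/D) = 34/D)
G(I) = 9 - (-5 + I)/(2*I) (G(I) = 9 - (-5 + I)/(I + I) = 9 - (-5 + I)/(2*I))
c = -60843 (c = -29979 - 30864 = -60843)
G(f(6))/c = ((5 + 17*(34/6))/(2*((34/6))))/(-60843) = ((5 + 17*(34*(⅙)))/(2*((34*(⅙)))))*(-1/60843) = ((5 + 17*(17/3))/(2*(17/3)))*(-1/60843) = ((½)*(3/17)*(5 + 289/3))*(-1/60843) = ((½)*(3/17)*(304/3))*(-1/60843) = (152/17)*(-1/60843) = -152/1034331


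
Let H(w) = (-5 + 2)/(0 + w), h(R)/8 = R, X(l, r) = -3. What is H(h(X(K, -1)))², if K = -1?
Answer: 1/64 ≈ 0.015625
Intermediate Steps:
h(R) = 8*R
H(w) = -3/w
H(h(X(K, -1)))² = (-3/(8*(-3)))² = (-3/(-24))² = (-3*(-1/24))² = (⅛)² = 1/64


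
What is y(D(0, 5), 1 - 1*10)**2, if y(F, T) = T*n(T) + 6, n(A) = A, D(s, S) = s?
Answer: 7569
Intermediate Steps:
y(F, T) = 6 + T**2 (y(F, T) = T*T + 6 = T**2 + 6 = 6 + T**2)
y(D(0, 5), 1 - 1*10)**2 = (6 + (1 - 1*10)**2)**2 = (6 + (1 - 10)**2)**2 = (6 + (-9)**2)**2 = (6 + 81)**2 = 87**2 = 7569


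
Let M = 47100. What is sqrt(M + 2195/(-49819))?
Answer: sqrt(116898923690395)/49819 ≈ 217.03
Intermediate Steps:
sqrt(M + 2195/(-49819)) = sqrt(47100 + 2195/(-49819)) = sqrt(47100 + 2195*(-1/49819)) = sqrt(47100 - 2195/49819) = sqrt(2346472705/49819) = sqrt(116898923690395)/49819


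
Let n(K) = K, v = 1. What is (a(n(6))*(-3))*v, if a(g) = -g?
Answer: 18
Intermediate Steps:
(a(n(6))*(-3))*v = (-1*6*(-3))*1 = -6*(-3)*1 = 18*1 = 18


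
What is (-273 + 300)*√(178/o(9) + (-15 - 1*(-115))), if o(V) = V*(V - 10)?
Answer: 171*√2 ≈ 241.83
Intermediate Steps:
o(V) = V*(-10 + V)
(-273 + 300)*√(178/o(9) + (-15 - 1*(-115))) = (-273 + 300)*√(178/((9*(-10 + 9))) + (-15 - 1*(-115))) = 27*√(178/((9*(-1))) + (-15 + 115)) = 27*√(178/(-9) + 100) = 27*√(178*(-⅑) + 100) = 27*√(-178/9 + 100) = 27*√(722/9) = 27*(19*√2/3) = 171*√2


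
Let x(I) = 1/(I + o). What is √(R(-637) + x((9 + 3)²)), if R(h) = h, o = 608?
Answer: I*√22514081/188 ≈ 25.239*I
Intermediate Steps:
x(I) = 1/(608 + I) (x(I) = 1/(I + 608) = 1/(608 + I))
√(R(-637) + x((9 + 3)²)) = √(-637 + 1/(608 + (9 + 3)²)) = √(-637 + 1/(608 + 12²)) = √(-637 + 1/(608 + 144)) = √(-637 + 1/752) = √(-479023/752) = I*√22514081/188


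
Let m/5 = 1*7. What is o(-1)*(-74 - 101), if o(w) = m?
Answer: -6125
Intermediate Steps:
m = 35 (m = 5*(1*7) = 5*7 = 35)
o(w) = 35
o(-1)*(-74 - 101) = 35*(-74 - 101) = 35*(-175) = -6125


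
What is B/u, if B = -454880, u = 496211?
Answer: -454880/496211 ≈ -0.91671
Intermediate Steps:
B/u = -454880/496211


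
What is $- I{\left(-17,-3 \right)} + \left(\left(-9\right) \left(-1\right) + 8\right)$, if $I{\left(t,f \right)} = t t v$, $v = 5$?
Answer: $-1428$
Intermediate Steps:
$I{\left(t,f \right)} = 5 t^{2}$ ($I{\left(t,f \right)} = t t 5 = t^{2} \cdot 5 = 5 t^{2}$)
$- I{\left(-17,-3 \right)} + \left(\left(-9\right) \left(-1\right) + 8\right) = - 5 \left(-17\right)^{2} + \left(\left(-9\right) \left(-1\right) + 8\right) = - 5 \cdot 289 + \left(9 + 8\right) = \left(-1\right) 1445 + 17 = -1445 + 17 = -1428$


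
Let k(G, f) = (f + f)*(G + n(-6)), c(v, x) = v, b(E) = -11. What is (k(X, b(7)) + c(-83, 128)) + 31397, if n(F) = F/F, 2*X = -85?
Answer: 32227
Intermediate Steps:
X = -85/2 (X = (½)*(-85) = -85/2 ≈ -42.500)
n(F) = 1
k(G, f) = 2*f*(1 + G) (k(G, f) = (f + f)*(G + 1) = (2*f)*(1 + G) = 2*f*(1 + G))
(k(X, b(7)) + c(-83, 128)) + 31397 = (2*(-11)*(1 - 85/2) - 83) + 31397 = (2*(-11)*(-83/2) - 83) + 31397 = (913 - 83) + 31397 = 830 + 31397 = 32227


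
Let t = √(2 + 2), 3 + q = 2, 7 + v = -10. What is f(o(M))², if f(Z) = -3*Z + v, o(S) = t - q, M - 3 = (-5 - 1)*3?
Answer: 676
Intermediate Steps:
v = -17 (v = -7 - 10 = -17)
q = -1 (q = -3 + 2 = -1)
t = 2 (t = √4 = 2)
M = -15 (M = 3 + (-5 - 1)*3 = 3 - 6*3 = 3 - 18 = -15)
o(S) = 3 (o(S) = 2 - 1*(-1) = 2 + 1 = 3)
f(Z) = -17 - 3*Z (f(Z) = -3*Z - 17 = -17 - 3*Z)
f(o(M))² = (-17 - 3*3)² = (-17 - 9)² = (-26)² = 676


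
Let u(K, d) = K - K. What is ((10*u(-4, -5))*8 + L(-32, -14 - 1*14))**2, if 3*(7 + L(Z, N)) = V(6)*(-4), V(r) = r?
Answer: 225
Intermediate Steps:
u(K, d) = 0
L(Z, N) = -15 (L(Z, N) = -7 + (6*(-4))/3 = -7 + (1/3)*(-24) = -7 - 8 = -15)
((10*u(-4, -5))*8 + L(-32, -14 - 1*14))**2 = ((10*0)*8 - 15)**2 = (0*8 - 15)**2 = (0 - 15)**2 = (-15)**2 = 225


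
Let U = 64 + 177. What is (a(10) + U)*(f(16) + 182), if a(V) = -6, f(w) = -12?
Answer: 39950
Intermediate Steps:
U = 241
(a(10) + U)*(f(16) + 182) = (-6 + 241)*(-12 + 182) = 235*170 = 39950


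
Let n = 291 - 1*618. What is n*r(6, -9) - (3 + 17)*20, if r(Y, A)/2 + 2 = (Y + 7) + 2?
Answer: -8902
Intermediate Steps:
r(Y, A) = 14 + 2*Y (r(Y, A) = -4 + 2*((Y + 7) + 2) = -4 + 2*((7 + Y) + 2) = -4 + 2*(9 + Y) = -4 + (18 + 2*Y) = 14 + 2*Y)
n = -327 (n = 291 - 618 = -327)
n*r(6, -9) - (3 + 17)*20 = -327*(14 + 2*6) - (3 + 17)*20 = -327*(14 + 12) - 20*20 = -327*26 - 1*400 = -8502 - 400 = -8902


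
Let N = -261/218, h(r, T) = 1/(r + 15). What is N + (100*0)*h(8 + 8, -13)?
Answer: -261/218 ≈ -1.1972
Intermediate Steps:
h(r, T) = 1/(15 + r)
N = -261/218 (N = -261*1/218 = -261/218 ≈ -1.1972)
N + (100*0)*h(8 + 8, -13) = -261/218 + (100*0)/(15 + (8 + 8)) = -261/218 + 0/(15 + 16) = -261/218 + 0/31 = -261/218 + 0*(1/31) = -261/218 + 0 = -261/218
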